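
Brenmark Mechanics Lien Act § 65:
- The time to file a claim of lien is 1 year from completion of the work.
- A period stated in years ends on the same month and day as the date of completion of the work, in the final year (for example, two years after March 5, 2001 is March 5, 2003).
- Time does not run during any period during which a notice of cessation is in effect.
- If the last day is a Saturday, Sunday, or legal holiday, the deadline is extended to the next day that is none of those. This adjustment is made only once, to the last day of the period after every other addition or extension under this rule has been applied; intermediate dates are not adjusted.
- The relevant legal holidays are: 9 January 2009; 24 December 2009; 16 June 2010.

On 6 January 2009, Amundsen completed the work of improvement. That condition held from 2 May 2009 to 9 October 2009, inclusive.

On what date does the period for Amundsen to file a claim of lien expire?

1 year after 6 January 2009 is January 6, 2010.
From May 2, 2009 through October 9, 2009 inclusive is 161 days; tolling adds 161 days: January 6, 2010 + 161 days = June 16, 2010.
June 16, 2010 is a listed holiday. The next qualifying day is June 17, 2010.

June 17, 2010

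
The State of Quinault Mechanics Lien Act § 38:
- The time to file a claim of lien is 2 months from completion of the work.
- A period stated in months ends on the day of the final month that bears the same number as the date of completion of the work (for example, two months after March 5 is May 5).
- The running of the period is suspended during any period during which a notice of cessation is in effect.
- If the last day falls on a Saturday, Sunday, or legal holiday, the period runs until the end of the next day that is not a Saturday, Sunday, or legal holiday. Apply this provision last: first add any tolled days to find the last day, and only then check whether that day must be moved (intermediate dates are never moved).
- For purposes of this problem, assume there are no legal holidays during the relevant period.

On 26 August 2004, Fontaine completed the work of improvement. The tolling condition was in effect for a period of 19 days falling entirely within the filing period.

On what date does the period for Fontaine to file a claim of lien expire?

2 months after 26 August 2004 is October 26, 2004.
Tolling adds 19 days: October 26, 2004 + 19 days = November 14, 2004.
November 14, 2004 is Sunday. The next qualifying day is November 15, 2004.

November 15, 2004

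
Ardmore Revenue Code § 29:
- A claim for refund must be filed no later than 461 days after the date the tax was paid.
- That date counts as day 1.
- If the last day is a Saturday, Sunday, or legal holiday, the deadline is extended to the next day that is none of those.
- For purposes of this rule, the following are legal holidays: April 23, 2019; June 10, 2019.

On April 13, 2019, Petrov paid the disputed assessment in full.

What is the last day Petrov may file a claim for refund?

Counting April 13, 2019 as day 1, day 461 is July 16, 2020.
July 16, 2020 is a Thursday and not a legal holiday, so no extension applies.

July 16, 2020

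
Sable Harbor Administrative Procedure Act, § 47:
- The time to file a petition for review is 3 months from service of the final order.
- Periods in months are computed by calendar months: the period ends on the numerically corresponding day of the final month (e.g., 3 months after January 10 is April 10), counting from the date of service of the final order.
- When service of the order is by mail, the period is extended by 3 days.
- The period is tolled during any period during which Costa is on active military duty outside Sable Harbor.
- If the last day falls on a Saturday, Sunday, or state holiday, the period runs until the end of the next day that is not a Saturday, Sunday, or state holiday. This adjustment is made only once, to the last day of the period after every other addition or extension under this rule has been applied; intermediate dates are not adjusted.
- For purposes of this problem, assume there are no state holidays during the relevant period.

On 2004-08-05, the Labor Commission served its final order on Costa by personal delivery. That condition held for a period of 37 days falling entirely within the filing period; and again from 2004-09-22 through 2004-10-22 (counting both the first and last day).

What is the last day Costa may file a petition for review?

January 12, 2005

3 months after 2004-08-05 is November 5, 2004.
Service was not by mail, so no mail extension applies.
Tolling adds 37 days: November 5, 2004 + 37 days = December 12, 2004.
From September 22, 2004 through October 22, 2004 inclusive is 31 days; tolling adds 31 days: December 12, 2004 + 31 days = January 12, 2005.
January 12, 2005 is a Wednesday and not a state holiday, so no extension applies.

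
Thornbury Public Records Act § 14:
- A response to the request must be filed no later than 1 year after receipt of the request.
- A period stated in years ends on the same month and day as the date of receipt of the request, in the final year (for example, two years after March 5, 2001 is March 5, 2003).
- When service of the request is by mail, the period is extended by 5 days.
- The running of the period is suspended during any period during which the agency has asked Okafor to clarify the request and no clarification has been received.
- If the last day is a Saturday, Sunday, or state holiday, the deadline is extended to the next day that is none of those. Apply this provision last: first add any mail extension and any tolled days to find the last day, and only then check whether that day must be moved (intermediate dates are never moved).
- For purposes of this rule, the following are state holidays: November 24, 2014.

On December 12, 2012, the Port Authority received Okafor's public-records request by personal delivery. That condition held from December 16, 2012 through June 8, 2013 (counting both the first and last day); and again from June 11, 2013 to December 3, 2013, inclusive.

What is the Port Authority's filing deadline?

1 year after December 12, 2012 is December 12, 2013.
Service was not by mail, so no mail extension applies.
From December 16, 2012 through June 8, 2013 inclusive is 175 days; tolling adds 175 days: December 12, 2013 + 175 days = June 5, 2014.
From June 11, 2013 through December 3, 2013 inclusive is 176 days; tolling adds 176 days: June 5, 2014 + 176 days = November 28, 2014.
November 28, 2014 is a Friday and not a state holiday, so no extension applies.

November 28, 2014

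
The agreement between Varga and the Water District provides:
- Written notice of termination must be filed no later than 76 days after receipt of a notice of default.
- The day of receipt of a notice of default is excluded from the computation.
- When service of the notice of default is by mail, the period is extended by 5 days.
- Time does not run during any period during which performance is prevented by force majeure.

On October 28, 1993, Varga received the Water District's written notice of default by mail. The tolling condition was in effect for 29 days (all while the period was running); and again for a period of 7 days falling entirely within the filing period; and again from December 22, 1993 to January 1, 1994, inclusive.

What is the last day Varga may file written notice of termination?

March 5, 1994

76 days after October 28, 1993 is January 12, 1994.
Service was by mail, adding 5 days: January 12, 1994 + 5 days = January 17, 1994.
Tolling adds 29 days: January 17, 1994 + 29 days = February 15, 1994.
Tolling adds 7 days: February 15, 1994 + 7 days = February 22, 1994.
From December 22, 1993 through January 1, 1994 inclusive is 11 days; tolling adds 11 days: February 22, 1994 + 11 days = March 5, 1994.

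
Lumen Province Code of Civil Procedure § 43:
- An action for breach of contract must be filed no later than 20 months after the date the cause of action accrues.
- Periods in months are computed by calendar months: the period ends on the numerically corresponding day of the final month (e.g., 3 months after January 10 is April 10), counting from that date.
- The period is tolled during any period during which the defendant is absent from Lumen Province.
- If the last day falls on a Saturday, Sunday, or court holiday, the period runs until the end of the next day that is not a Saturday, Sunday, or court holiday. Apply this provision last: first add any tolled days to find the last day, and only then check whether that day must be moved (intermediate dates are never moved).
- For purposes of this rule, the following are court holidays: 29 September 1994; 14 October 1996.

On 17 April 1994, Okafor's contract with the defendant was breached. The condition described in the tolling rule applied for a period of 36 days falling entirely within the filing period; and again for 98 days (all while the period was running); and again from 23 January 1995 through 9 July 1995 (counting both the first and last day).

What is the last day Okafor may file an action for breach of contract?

October 15, 1996

20 months after 17 April 1994 is December 17, 1995.
Tolling adds 36 days: December 17, 1995 + 36 days = January 22, 1996.
Tolling adds 98 days: January 22, 1996 + 98 days = April 29, 1996.
From January 23, 1995 through July 9, 1995 inclusive is 168 days; tolling adds 168 days: April 29, 1996 + 168 days = October 14, 1996.
October 14, 1996 is a listed holiday. The next qualifying day is October 15, 1996.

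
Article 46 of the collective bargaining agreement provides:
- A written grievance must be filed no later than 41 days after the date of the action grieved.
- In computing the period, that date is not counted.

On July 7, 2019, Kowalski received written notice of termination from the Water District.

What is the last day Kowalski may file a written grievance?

41 days after July 7, 2019 is August 17, 2019.

August 17, 2019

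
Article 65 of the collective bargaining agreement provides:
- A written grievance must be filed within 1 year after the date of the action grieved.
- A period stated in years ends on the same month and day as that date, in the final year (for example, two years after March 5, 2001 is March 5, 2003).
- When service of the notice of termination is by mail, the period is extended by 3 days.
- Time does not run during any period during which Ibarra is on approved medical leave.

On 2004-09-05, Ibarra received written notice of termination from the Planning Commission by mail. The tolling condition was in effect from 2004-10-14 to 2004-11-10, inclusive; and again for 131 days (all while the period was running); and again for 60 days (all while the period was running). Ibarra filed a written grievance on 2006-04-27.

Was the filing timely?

1 year after 2004-09-05 is September 5, 2005.
Service was by mail, adding 3 days: September 5, 2005 + 3 days = September 8, 2005.
From October 14, 2004 through November 10, 2004 inclusive is 28 days; tolling adds 28 days: September 8, 2005 + 28 days = October 6, 2005.
Tolling adds 131 days: October 6, 2005 + 131 days = February 14, 2006.
Tolling adds 60 days: February 14, 2006 + 60 days = April 15, 2006.
The deadline is April 15, 2006; the filing on April 27, 2006 is after that date.

No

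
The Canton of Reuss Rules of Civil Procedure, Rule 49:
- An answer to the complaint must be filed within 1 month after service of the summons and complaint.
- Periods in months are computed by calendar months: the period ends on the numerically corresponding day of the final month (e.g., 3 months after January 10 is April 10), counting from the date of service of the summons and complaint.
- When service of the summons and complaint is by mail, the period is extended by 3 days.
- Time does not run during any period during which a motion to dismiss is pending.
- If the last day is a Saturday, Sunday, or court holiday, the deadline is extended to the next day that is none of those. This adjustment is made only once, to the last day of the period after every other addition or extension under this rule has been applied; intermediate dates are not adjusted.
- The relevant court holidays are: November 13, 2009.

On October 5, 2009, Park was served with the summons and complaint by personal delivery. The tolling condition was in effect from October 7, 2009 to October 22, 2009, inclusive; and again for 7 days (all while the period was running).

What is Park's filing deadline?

1 month after October 5, 2009 is November 5, 2009.
Service was not by mail, so no mail extension applies.
From October 7, 2009 through October 22, 2009 inclusive is 16 days; tolling adds 16 days: November 5, 2009 + 16 days = November 21, 2009.
Tolling adds 7 days: November 21, 2009 + 7 days = November 28, 2009.
November 28, 2009 is Saturday; November 29, 2009 is Sunday. The next qualifying day is November 30, 2009.

November 30, 2009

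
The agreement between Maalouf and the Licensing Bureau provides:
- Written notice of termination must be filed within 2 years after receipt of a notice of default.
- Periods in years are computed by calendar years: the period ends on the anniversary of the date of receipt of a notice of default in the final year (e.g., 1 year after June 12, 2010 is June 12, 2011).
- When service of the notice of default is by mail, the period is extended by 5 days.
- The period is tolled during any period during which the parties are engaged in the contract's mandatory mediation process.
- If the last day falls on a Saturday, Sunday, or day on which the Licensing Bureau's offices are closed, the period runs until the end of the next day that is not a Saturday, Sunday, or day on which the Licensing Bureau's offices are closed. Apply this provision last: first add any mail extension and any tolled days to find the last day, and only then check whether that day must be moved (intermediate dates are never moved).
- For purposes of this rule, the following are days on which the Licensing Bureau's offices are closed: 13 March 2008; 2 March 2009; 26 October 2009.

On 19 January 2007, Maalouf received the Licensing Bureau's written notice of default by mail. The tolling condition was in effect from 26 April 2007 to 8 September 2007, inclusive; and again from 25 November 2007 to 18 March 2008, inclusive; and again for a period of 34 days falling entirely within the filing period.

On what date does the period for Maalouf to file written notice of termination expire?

2 years after 19 January 2007 is January 19, 2009.
Service was by mail, adding 5 days: January 19, 2009 + 5 days = January 24, 2009.
From April 26, 2007 through September 8, 2007 inclusive is 136 days; tolling adds 136 days: January 24, 2009 + 136 days = June 9, 2009.
From November 25, 2007 through March 18, 2008 inclusive is 115 days; tolling adds 115 days: June 9, 2009 + 115 days = October 2, 2009.
Tolling adds 34 days: October 2, 2009 + 34 days = November 5, 2009.
November 5, 2009 is a Thursday and not a day on which the Licensing Bureau's offices are closed, so no extension applies.

November 5, 2009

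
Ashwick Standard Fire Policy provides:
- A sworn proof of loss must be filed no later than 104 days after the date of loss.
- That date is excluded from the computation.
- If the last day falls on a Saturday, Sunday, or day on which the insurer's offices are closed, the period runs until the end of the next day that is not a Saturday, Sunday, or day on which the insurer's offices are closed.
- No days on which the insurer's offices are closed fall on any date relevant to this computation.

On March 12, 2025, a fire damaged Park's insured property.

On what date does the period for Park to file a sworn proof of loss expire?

104 days after March 12, 2025 is June 24, 2025.
June 24, 2025 is a Tuesday and not a day on which the insurer's offices are closed, so no extension applies.

June 24, 2025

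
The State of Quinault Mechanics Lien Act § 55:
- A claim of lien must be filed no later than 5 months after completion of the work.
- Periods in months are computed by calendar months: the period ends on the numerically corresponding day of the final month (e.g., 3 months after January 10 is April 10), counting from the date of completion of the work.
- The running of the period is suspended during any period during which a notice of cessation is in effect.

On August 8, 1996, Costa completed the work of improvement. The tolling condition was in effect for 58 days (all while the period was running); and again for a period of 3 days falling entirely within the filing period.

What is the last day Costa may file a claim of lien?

5 months after August 8, 1996 is January 8, 1997.
Tolling adds 58 days: January 8, 1997 + 58 days = March 7, 1997.
Tolling adds 3 days: March 7, 1997 + 3 days = March 10, 1997.

March 10, 1997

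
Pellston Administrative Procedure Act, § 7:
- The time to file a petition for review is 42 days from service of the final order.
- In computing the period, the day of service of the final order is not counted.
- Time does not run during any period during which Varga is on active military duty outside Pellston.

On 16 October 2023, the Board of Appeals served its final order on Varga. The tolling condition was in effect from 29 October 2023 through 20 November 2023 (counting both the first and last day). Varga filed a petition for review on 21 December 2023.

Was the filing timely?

42 days after 16 October 2023 is November 27, 2023.
From October 29, 2023 through November 20, 2023 inclusive is 23 days; tolling adds 23 days: November 27, 2023 + 23 days = December 20, 2023.
The deadline is December 20, 2023; the filing on December 21, 2023 is after that date.

No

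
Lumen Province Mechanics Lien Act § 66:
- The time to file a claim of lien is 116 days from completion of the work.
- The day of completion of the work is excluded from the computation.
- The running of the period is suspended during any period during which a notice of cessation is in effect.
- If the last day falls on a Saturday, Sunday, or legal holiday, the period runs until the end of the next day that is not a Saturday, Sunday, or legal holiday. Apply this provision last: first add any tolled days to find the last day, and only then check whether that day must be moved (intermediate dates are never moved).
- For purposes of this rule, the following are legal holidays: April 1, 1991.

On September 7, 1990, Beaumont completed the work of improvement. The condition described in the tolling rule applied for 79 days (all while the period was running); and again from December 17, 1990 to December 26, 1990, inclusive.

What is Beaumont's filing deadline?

116 days after September 7, 1990 is January 1, 1991.
Tolling adds 79 days: January 1, 1991 + 79 days = March 21, 1991.
From December 17, 1990 through December 26, 1990 inclusive is 10 days; tolling adds 10 days: March 21, 1991 + 10 days = March 31, 1991.
March 31, 1991 is Sunday; April 1, 1991 is a listed holiday. The next qualifying day is April 2, 1991.

April 2, 1991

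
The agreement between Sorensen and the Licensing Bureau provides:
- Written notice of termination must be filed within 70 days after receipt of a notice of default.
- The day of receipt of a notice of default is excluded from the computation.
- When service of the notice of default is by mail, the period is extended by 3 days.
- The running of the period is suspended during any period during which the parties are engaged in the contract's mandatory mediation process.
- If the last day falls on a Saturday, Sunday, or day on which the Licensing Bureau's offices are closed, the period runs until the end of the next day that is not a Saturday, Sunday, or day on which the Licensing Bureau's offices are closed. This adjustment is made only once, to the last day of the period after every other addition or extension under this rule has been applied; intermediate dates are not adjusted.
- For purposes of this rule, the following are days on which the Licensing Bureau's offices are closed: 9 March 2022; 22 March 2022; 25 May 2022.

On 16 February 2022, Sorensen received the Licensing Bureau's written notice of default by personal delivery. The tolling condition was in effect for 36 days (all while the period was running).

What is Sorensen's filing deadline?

70 days after 16 February 2022 is April 27, 2022.
Service was not by mail, so no mail extension applies.
Tolling adds 36 days: April 27, 2022 + 36 days = June 2, 2022.
June 2, 2022 is a Thursday and not a day on which the Licensing Bureau's offices are closed, so no extension applies.

June 2, 2022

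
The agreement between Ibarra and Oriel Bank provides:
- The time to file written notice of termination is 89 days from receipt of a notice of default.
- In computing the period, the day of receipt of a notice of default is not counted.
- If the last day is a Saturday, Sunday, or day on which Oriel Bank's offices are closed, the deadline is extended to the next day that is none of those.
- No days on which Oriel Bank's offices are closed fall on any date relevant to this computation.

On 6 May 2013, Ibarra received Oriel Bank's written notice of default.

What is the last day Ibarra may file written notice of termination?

89 days after 6 May 2013 is August 3, 2013.
August 3, 2013 is Saturday; August 4, 2013 is Sunday. The next qualifying day is August 5, 2013.

August 5, 2013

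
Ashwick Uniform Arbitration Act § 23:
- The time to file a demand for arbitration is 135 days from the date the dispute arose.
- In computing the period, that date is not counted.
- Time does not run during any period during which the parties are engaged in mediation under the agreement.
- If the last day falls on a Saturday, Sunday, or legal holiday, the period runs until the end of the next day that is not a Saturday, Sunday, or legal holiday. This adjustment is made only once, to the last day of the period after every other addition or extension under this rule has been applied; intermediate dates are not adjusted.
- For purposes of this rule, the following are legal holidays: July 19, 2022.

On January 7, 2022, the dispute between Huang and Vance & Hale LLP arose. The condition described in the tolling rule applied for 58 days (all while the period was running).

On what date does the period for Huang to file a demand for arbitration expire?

135 days after January 7, 2022 is May 22, 2022.
Tolling adds 58 days: May 22, 2022 + 58 days = July 19, 2022.
July 19, 2022 is a listed holiday. The next qualifying day is July 20, 2022.

July 20, 2022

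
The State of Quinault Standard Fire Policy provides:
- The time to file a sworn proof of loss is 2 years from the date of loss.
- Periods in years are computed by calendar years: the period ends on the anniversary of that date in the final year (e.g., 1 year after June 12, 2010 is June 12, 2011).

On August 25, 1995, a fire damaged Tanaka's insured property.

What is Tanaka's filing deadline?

2 years after August 25, 1995 is August 25, 1997.

August 25, 1997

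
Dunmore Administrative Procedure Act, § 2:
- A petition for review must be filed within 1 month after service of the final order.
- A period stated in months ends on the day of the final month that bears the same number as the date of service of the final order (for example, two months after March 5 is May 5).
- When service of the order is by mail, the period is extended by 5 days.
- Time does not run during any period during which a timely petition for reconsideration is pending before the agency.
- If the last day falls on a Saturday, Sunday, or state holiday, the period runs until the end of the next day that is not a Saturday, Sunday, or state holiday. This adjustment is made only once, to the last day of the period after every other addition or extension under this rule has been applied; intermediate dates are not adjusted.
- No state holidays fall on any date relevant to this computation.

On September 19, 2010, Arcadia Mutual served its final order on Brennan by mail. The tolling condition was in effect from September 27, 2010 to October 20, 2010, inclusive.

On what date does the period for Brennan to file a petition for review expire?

1 month after September 19, 2010 is October 19, 2010.
Service was by mail, adding 5 days: October 19, 2010 + 5 days = October 24, 2010.
From September 27, 2010 through October 20, 2010 inclusive is 24 days; tolling adds 24 days: October 24, 2010 + 24 days = November 17, 2010.
November 17, 2010 is a Wednesday and not a state holiday, so no extension applies.

November 17, 2010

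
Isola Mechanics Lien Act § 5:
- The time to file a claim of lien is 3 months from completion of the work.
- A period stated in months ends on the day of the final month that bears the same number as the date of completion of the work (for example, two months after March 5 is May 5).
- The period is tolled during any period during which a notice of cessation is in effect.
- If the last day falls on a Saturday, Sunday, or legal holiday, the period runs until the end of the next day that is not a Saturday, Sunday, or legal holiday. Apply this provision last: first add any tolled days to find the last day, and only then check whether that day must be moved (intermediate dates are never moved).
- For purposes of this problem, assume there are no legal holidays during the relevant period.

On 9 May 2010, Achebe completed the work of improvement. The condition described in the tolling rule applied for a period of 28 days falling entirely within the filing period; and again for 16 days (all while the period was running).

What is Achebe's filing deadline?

3 months after 9 May 2010 is August 9, 2010.
Tolling adds 28 days: August 9, 2010 + 28 days = September 6, 2010.
Tolling adds 16 days: September 6, 2010 + 16 days = September 22, 2010.
September 22, 2010 is a Wednesday and not a legal holiday, so no extension applies.

September 22, 2010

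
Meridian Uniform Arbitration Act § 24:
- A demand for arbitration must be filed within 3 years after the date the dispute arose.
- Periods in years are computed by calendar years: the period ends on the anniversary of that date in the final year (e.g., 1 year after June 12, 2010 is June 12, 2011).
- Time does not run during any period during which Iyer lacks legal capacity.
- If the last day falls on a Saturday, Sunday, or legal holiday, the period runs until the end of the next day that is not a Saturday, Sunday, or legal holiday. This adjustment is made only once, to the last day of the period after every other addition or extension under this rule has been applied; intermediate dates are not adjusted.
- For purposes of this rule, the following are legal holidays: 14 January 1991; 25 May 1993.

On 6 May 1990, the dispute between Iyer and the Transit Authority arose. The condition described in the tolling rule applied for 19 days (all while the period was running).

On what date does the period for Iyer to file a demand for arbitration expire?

3 years after 6 May 1990 is May 6, 1993.
Tolling adds 19 days: May 6, 1993 + 19 days = May 25, 1993.
May 25, 1993 is a listed holiday. The next qualifying day is May 26, 1993.

May 26, 1993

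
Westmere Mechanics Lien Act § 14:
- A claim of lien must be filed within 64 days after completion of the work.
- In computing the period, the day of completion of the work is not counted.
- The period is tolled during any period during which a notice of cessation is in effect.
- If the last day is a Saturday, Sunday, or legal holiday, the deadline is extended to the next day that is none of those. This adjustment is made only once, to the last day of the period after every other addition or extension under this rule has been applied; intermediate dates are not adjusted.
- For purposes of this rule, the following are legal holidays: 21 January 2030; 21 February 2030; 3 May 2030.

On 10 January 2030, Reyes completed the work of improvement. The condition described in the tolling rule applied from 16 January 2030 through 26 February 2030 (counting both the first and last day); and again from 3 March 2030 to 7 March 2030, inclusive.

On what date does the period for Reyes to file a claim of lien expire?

May 1, 2030

64 days after 10 January 2030 is March 15, 2030.
From January 16, 2030 through February 26, 2030 inclusive is 42 days; tolling adds 42 days: March 15, 2030 + 42 days = April 26, 2030.
From March 3, 2030 through March 7, 2030 inclusive is 5 days; tolling adds 5 days: April 26, 2030 + 5 days = May 1, 2030.
May 1, 2030 is a Wednesday and not a legal holiday, so no extension applies.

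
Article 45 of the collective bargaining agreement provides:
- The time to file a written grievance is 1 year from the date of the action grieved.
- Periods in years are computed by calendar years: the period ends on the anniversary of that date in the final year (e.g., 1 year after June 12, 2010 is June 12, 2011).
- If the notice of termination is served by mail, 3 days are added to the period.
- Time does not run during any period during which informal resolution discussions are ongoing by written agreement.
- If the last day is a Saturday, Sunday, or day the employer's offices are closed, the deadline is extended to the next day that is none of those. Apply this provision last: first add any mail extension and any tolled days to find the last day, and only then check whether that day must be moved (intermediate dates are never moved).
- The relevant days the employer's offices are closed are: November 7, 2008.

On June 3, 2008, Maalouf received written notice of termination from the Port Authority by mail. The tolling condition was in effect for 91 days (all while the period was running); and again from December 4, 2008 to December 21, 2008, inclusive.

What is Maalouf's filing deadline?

1 year after June 3, 2008 is June 3, 2009.
Service was by mail, adding 3 days: June 3, 2009 + 3 days = June 6, 2009.
Tolling adds 91 days: June 6, 2009 + 91 days = September 5, 2009.
From December 4, 2008 through December 21, 2008 inclusive is 18 days; tolling adds 18 days: September 5, 2009 + 18 days = September 23, 2009.
September 23, 2009 is a Wednesday and not a day the employer's offices are closed, so no extension applies.

September 23, 2009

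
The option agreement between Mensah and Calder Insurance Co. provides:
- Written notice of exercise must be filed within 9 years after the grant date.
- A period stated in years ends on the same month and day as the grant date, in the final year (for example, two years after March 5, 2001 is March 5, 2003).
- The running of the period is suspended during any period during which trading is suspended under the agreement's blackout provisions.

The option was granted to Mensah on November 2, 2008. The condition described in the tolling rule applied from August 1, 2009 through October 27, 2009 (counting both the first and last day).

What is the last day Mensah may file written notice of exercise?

9 years after November 2, 2008 is November 2, 2017.
From August 1, 2009 through October 27, 2009 inclusive is 88 days; tolling adds 88 days: November 2, 2017 + 88 days = January 29, 2018.

January 29, 2018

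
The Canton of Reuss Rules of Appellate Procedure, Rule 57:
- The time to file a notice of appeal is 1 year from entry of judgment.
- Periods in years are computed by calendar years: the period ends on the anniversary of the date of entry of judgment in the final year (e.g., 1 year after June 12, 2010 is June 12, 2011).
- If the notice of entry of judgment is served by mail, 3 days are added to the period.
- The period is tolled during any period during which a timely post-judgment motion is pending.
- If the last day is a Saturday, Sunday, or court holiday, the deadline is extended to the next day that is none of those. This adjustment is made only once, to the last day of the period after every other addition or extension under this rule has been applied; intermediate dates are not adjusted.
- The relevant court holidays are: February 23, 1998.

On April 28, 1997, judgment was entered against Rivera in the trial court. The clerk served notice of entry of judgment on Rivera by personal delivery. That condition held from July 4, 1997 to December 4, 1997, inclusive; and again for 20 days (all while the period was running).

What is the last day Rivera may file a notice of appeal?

October 19, 1998

1 year after April 28, 1997 is April 28, 1998.
Service was not by mail, so no mail extension applies.
From July 4, 1997 through December 4, 1997 inclusive is 154 days; tolling adds 154 days: April 28, 1998 + 154 days = September 29, 1998.
Tolling adds 20 days: September 29, 1998 + 20 days = October 19, 1998.
October 19, 1998 is a Monday and not a court holiday, so no extension applies.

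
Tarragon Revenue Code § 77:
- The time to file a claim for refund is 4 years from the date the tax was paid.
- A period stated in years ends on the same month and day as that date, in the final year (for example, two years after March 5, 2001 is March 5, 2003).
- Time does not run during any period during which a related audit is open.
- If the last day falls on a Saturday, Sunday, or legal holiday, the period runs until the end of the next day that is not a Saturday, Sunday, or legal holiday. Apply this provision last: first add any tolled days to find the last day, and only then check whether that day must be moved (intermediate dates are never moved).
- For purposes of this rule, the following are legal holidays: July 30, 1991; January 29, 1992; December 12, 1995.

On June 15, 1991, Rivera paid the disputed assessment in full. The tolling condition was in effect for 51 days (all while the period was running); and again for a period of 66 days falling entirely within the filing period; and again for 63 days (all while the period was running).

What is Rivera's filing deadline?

4 years after June 15, 1991 is June 15, 1995.
Tolling adds 51 days: June 15, 1995 + 51 days = August 5, 1995.
Tolling adds 66 days: August 5, 1995 + 66 days = October 10, 1995.
Tolling adds 63 days: October 10, 1995 + 63 days = December 12, 1995.
December 12, 1995 is a listed holiday. The next qualifying day is December 13, 1995.

December 13, 1995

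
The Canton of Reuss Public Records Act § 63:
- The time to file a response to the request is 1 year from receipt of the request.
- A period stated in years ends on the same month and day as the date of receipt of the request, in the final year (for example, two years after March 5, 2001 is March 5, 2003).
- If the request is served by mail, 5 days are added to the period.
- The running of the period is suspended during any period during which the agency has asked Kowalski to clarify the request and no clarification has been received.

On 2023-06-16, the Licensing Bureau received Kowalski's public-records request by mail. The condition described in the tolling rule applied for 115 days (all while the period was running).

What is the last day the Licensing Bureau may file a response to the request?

1 year after 2023-06-16 is June 16, 2024.
Service was by mail, adding 5 days: June 16, 2024 + 5 days = June 21, 2024.
Tolling adds 115 days: June 21, 2024 + 115 days = October 14, 2024.

October 14, 2024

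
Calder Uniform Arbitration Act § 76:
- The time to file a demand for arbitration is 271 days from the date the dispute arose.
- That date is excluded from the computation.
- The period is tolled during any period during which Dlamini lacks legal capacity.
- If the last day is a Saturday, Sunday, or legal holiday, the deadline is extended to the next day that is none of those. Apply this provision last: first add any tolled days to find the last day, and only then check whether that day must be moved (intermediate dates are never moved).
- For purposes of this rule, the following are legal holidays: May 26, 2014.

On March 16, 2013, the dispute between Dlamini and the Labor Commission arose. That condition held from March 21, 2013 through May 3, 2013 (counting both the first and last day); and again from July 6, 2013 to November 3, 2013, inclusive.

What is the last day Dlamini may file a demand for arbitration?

May 27, 2014

271 days after March 16, 2013 is December 12, 2013.
From March 21, 2013 through May 3, 2013 inclusive is 44 days; tolling adds 44 days: December 12, 2013 + 44 days = January 25, 2014.
From July 6, 2013 through November 3, 2013 inclusive is 121 days; tolling adds 121 days: January 25, 2014 + 121 days = May 26, 2014.
May 26, 2014 is a listed holiday. The next qualifying day is May 27, 2014.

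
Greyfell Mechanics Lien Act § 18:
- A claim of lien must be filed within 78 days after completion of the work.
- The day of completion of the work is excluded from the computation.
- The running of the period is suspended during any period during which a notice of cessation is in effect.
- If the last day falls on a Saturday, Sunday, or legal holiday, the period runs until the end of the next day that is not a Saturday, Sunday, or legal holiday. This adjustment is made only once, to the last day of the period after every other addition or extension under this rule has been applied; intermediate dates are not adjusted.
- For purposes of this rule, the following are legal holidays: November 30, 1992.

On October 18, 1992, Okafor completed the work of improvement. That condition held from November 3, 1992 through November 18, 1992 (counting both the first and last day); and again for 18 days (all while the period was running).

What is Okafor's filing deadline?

78 days after October 18, 1992 is January 4, 1993.
From November 3, 1992 through November 18, 1992 inclusive is 16 days; tolling adds 16 days: January 4, 1993 + 16 days = January 20, 1993.
Tolling adds 18 days: January 20, 1993 + 18 days = February 7, 1993.
February 7, 1993 is Sunday. The next qualifying day is February 8, 1993.

February 8, 1993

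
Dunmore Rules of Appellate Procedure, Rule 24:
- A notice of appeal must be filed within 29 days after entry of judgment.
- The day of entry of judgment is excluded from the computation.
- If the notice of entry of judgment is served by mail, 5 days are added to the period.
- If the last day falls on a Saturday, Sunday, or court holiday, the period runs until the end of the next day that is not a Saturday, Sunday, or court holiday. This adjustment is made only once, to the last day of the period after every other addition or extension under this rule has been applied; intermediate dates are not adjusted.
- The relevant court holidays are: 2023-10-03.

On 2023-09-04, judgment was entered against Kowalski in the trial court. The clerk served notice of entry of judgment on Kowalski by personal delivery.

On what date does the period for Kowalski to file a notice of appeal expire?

October 4, 2023

29 days after 2023-09-04 is October 3, 2023.
Service was not by mail, so no mail extension applies.
October 3, 2023 is a listed holiday. The next qualifying day is October 4, 2023.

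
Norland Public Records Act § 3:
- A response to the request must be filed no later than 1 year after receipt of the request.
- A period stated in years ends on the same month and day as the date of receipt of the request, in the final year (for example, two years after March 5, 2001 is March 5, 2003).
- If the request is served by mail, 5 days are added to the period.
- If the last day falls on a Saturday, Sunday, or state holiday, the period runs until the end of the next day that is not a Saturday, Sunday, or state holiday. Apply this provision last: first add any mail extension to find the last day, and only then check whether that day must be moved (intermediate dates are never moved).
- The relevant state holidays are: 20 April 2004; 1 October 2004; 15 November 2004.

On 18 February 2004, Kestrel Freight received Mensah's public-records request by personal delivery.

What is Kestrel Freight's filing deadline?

1 year after 18 February 2004 is February 18, 2005.
Service was not by mail, so no mail extension applies.
February 18, 2005 is a Friday and not a state holiday, so no extension applies.

February 18, 2005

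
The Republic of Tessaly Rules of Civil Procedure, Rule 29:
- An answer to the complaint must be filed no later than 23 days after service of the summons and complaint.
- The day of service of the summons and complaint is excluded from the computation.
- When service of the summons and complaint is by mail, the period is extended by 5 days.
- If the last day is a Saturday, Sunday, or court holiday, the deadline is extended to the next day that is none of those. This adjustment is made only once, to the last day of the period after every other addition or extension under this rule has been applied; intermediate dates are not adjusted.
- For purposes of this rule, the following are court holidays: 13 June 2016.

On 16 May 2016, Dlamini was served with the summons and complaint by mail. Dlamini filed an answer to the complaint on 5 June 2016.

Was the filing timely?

23 days after 16 May 2016 is June 8, 2016.
Service was by mail, adding 5 days: June 8, 2016 + 5 days = June 13, 2016.
June 13, 2016 is a listed holiday. The next qualifying day is June 14, 2016.
The deadline is June 14, 2016; the filing on June 5, 2016 is on or before that date.

Yes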